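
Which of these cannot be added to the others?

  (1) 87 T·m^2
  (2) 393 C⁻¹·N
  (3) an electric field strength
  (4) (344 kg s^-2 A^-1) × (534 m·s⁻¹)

(1)

Expand each in SI base units:
  (1) T·m² = Wb·m⁻²·m² = kg·m²·s⁻²·A⁻¹
  (2) N·C⁻¹ = kg·m·s⁻²·(s·A)⁻¹ = kg·m·s⁻³·A⁻¹
  (3) [electric field strength] = kg·m·s⁻³·A⁻¹
  (4) [kg·s⁻²·A⁻¹] · [m·s⁻¹] = kg·m·s⁻³·A⁻¹
All reduce to kg·m·s⁻³·A⁻¹ except (1), which is kg·m²·s⁻²·A⁻¹.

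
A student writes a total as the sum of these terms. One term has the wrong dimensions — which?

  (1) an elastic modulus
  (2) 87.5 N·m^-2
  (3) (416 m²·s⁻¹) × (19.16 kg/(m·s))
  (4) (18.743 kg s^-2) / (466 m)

Expand each in SI base units:
  (1) [elastic modulus] = kg·m⁻¹·s⁻²
  (2) N·m⁻² = kg·m·s⁻²·m⁻² = kg·m⁻¹·s⁻²
  (3) [m²·s⁻¹] · [kg·m⁻¹·s⁻¹] = kg·m·s⁻²
  (4) [kg·s⁻²] / [m] = kg·m⁻¹·s⁻²
All reduce to kg·m⁻¹·s⁻² except (3), which is kg·m·s⁻².

(3)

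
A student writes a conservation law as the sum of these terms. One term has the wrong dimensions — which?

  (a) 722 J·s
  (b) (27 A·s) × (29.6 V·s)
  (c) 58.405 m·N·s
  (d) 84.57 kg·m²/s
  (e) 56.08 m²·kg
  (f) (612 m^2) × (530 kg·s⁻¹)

Reduce each to base SI dimensions:
  (a) J·s = N·m·s = kg·m²·s⁻¹
  (b) [s·A] · [kg·m²·s⁻²·A⁻¹] = kg·m²·s⁻¹
  (c) N·m·s = kg·m·s⁻²·m·s = kg·m²·s⁻¹
  (d) kg·m²·s⁻¹
  (e) kg·m²
  (f) [m²] · [kg·s⁻¹] = kg·m²·s⁻¹
All reduce to kg·m²·s⁻¹ except (e), which is kg·m².

(e)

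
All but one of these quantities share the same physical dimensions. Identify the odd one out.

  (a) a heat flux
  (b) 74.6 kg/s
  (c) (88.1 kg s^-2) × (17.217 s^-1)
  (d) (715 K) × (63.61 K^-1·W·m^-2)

(b)

Reduce each to base SI dimensions:
  (a) [heat flux] = kg·s⁻³
  (b) kg·s⁻¹
  (c) [kg·s⁻²] · [s⁻¹] = kg·s⁻³
  (d) [K] · [kg·s⁻³·K⁻¹] = kg·s⁻³
All reduce to kg·s⁻³ except (b), which is kg·s⁻¹.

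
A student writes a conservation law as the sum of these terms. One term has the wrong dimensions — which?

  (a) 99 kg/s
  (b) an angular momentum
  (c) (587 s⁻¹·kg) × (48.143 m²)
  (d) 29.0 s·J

(a)

Reduce each to base SI dimensions:
  (a) kg·s⁻¹
  (b) [angular momentum] = kg·m²·s⁻¹
  (c) [kg·s⁻¹] · [m²] = kg·m²·s⁻¹
  (d) J·s = N·m·s = kg·m²·s⁻¹
All reduce to kg·m²·s⁻¹ except (a), which is kg·s⁻¹.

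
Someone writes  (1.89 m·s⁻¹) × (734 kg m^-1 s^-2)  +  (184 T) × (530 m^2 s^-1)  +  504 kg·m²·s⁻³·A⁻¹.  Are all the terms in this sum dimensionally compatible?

No

Expand each in SI base units:
  (1.89 m·s⁻¹) × (734 kg m^-1 s^-2):  [m·s⁻¹] · [kg·m⁻¹·s⁻²] = kg·s⁻³
  (184 T) × (530 m^2 s^-1):  [kg·s⁻²·A⁻¹] · [m²·s⁻¹] = kg·m²·s⁻³·A⁻¹
  504 kg·m²·s⁻³·A⁻¹:  kg·m²·s⁻³·A⁻¹
The terms do not share a single dimension (kg·m²·s⁻³·A⁻¹ vs kg·s⁻³).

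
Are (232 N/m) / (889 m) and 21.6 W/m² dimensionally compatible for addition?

No

Work out the base dimensions of each:
  (232 N/m) / (889 m):  [kg·s⁻²] / [m] = kg·m⁻¹·s⁻²
  21.6 W/m²:  W·m⁻² = J·s⁻¹·m⁻² = kg·s⁻³
kg·m⁻¹·s⁻² ≠ kg·s⁻³, so they cannot be added.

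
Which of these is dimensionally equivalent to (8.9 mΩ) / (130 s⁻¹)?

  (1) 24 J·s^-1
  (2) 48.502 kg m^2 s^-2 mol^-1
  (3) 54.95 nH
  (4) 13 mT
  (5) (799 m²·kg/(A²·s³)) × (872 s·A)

Reference: [kg·m²·s⁻³·A⁻²] / [s⁻¹] = kg·m²·s⁻²·A⁻².
Each option:
  (1) J·s⁻¹ = N·m·s⁻¹ = kg·m²·s⁻³
  (2) kg·m²·s⁻²·mol⁻¹
  (3) H = V·s·A⁻¹ = kg·m²·s⁻²·A⁻²  ← same
  (4) T = Wb·m⁻² = kg·s⁻²·A⁻¹
  (5) [kg·m²·s⁻³·A⁻²] · [s·A] = kg·m²·s⁻²·A⁻¹
Only (3) matches kg·m²·s⁻²·A⁻².

(3)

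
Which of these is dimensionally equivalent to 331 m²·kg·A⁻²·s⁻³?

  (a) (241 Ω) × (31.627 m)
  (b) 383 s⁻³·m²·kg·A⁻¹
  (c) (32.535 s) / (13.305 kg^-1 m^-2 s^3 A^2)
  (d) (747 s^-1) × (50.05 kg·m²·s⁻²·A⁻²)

Reference: kg·m²·s⁻³·A⁻².
Each option:
  (a) [kg·m²·s⁻³·A⁻²] · [m] = kg·m³·s⁻³·A⁻²
  (b) kg·m²·s⁻³·A⁻¹
  (c) [s] / [kg⁻¹·m⁻²·s³·A²] = kg·m²·s⁻²·A⁻²
  (d) [s⁻¹] · [kg·m²·s⁻²·A⁻²] = kg·m²·s⁻³·A⁻²  ← same
Only (d) matches kg·m²·s⁻³·A⁻².

(d)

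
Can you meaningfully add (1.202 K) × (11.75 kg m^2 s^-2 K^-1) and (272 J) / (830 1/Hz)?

Work out the base dimensions of each:
  (1.202 K) × (11.75 kg m^2 s^-2 K^-1):  [K] · [kg·m²·s⁻²·K⁻¹] = kg·m²·s⁻²
  (272 J) / (830 1/Hz):  [kg·m²·s⁻²] / [s] = kg·m²·s⁻³
kg·m²·s⁻² ≠ kg·m²·s⁻³, so they cannot be added.

No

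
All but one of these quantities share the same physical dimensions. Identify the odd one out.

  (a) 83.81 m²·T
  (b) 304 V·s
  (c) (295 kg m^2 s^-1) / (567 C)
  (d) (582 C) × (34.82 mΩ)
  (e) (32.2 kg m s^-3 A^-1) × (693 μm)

In SI base units:
  (a) T·m² = Wb·m⁻²·m² = kg·m²·s⁻²·A⁻¹
  (b) V·s = J·C⁻¹·s = kg·m²·s⁻²·A⁻¹
  (c) [kg·m²·s⁻¹] / [s·A] = kg·m²·s⁻²·A⁻¹
  (d) [s·A] · [kg·m²·s⁻³·A⁻²] = kg·m²·s⁻²·A⁻¹
  (e) [kg·m·s⁻³·A⁻¹] · [m] = kg·m²·s⁻³·A⁻¹
All reduce to kg·m²·s⁻²·A⁻¹ except (e), which is kg·m²·s⁻³·A⁻¹.

(e)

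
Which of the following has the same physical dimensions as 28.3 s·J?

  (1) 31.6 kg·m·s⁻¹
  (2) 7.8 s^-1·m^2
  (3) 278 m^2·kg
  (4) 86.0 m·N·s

(4)

Reference: J·s = N·m·s = kg·m²·s⁻¹.
Each option:
  (1) kg·m·s⁻¹
  (2) m²·s⁻¹
  (3) kg·m²
  (4) N·m·s = kg·m·s⁻²·m·s = kg·m²·s⁻¹  ← same
Only (4) matches kg·m²·s⁻¹.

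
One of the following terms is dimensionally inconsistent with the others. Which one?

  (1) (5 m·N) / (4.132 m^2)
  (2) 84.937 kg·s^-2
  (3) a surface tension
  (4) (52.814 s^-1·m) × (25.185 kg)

In SI base units:
  (1) [kg·m²·s⁻²] / [m²] = kg·s⁻²
  (2) kg·s⁻²
  (3) [surface tension] = kg·s⁻²
  (4) [m·s⁻¹] · [kg] = kg·m·s⁻¹
All reduce to kg·s⁻² except (4), which is kg·m·s⁻¹.

(4)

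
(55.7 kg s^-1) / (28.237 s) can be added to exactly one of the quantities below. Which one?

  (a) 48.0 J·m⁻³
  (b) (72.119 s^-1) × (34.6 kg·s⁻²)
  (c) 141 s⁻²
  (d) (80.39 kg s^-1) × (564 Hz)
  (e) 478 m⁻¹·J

Reference: [kg·s⁻¹] / [s] = kg·s⁻².
Each option:
  (a) J·m⁻³ = N·m·m⁻³ = kg·m⁻¹·s⁻²
  (b) [s⁻¹] · [kg·s⁻²] = kg·s⁻³
  (c) s⁻²
  (d) [kg·s⁻¹] · [s⁻¹] = kg·s⁻²  ← same
  (e) J·m⁻¹ = N·m·m⁻¹ = kg·m·s⁻²
Only (d) matches kg·s⁻².

(d)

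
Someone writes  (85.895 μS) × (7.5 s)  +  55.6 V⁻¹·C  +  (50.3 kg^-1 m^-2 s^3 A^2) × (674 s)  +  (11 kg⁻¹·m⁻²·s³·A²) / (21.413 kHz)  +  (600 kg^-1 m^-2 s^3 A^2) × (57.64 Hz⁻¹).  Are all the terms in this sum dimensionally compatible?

Expand each in SI base units:
  (85.895 μS) × (7.5 s):  [kg⁻¹·m⁻²·s³·A²] · [s] = kg⁻¹·m⁻²·s⁴·A²
  55.6 V⁻¹·C:  C·V⁻¹ = s·A·(J·C⁻¹)⁻¹ = kg⁻¹·m⁻²·s⁴·A²
  (50.3 kg^-1 m^-2 s^3 A^2) × (674 s):  [kg⁻¹·m⁻²·s³·A²] · [s] = kg⁻¹·m⁻²·s⁴·A²
  (11 kg⁻¹·m⁻²·s³·A²) / (21.413 kHz):  [kg⁻¹·m⁻²·s³·A²] / [s⁻¹] = kg⁻¹·m⁻²·s⁴·A²
  (600 kg^-1 m^-2 s^3 A^2) × (57.64 Hz⁻¹):  [kg⁻¹·m⁻²·s³·A²] · [s] = kg⁻¹·m⁻²·s⁴·A²
Every term reduces to kg⁻¹·m⁻²·s⁴·A².

Yes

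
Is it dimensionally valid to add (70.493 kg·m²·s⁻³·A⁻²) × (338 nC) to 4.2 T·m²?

Yes

Dimensions:
  (70.493 kg·m²·s⁻³·A⁻²) × (338 nC):  [kg·m²·s⁻³·A⁻²] · [s·A] = kg·m²·s⁻²·A⁻¹
  4.2 T·m²:  T·m² = Wb·m⁻²·m² = kg·m²·s⁻²·A⁻¹
Both are kg·m²·s⁻²·A⁻¹, so they have the same dimensions and can be added.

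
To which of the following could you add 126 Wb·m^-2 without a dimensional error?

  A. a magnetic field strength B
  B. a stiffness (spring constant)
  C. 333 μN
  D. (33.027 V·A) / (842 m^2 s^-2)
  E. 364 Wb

A.

Reference: Wb·m⁻² = V·s·m⁻² = kg·s⁻²·A⁻¹.
Each option:
  A. [magnetic field strength B] = kg·s⁻²·A⁻¹  ← same
  B. [stiffness (spring constant)] = kg·s⁻²
  C. N = kg·m·s⁻²
  D. [kg·m²·s⁻³] / [m²·s⁻²] = kg·s⁻¹
  E. Wb = V·s = kg·m²·s⁻²·A⁻¹
Only A. matches kg·s⁻²·A⁻¹.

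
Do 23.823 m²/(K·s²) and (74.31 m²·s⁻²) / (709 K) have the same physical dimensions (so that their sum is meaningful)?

Reduce each to base SI dimensions:
  23.823 m²/(K·s²):  m²·s⁻²·K⁻¹
  (74.31 m²·s⁻²) / (709 K):  [m²·s⁻²] / [K] = m²·s⁻²·K⁻¹
Both are m²·s⁻²·K⁻¹, so they have the same dimensions and can be added.

Yes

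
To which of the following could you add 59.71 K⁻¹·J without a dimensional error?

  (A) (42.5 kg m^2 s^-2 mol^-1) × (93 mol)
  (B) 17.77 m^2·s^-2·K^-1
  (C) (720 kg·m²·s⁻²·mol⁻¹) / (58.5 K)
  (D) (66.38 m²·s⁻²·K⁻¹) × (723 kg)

(D)

Reference: J·K⁻¹ = N·m·K⁻¹ = kg·m²·s⁻²·K⁻¹.
Each option:
  (A) [kg·m²·s⁻²·mol⁻¹] · [mol] = kg·m²·s⁻²
  (B) m²·s⁻²·K⁻¹
  (C) [kg·m²·s⁻²·mol⁻¹] / [K] = kg·m²·s⁻²·K⁻¹·mol⁻¹
  (D) [m²·s⁻²·K⁻¹] · [kg] = kg·m²·s⁻²·K⁻¹  ← same
Only (D) matches kg·m²·s⁻²·K⁻¹.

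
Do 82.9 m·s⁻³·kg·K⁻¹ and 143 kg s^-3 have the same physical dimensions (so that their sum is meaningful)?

Expand each in SI base units:
  82.9 m·s⁻³·kg·K⁻¹:  kg·m·s⁻³·K⁻¹
  143 kg s^-3:  kg·s⁻³
kg·m·s⁻³·K⁻¹ ≠ kg·s⁻³, so they cannot be added.

No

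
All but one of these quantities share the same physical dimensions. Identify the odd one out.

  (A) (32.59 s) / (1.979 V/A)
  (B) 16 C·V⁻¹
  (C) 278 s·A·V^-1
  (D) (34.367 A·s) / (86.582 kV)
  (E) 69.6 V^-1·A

Work out the base dimensions of each:
  (A) [s] / [kg·m²·s⁻³·A⁻²] = kg⁻¹·m⁻²·s⁴·A²
  (B) C·V⁻¹ = s·A·(J·C⁻¹)⁻¹ = kg⁻¹·m⁻²·s⁴·A²
  (C) A·s·V⁻¹ = A·s·(J·C⁻¹)⁻¹ = kg⁻¹·m⁻²·s⁴·A²
  (D) [s·A] / [kg·m²·s⁻³·A⁻¹] = kg⁻¹·m⁻²·s⁴·A²
  (E) A·V⁻¹ = A·(J·C⁻¹)⁻¹ = kg⁻¹·m⁻²·s³·A²
All reduce to kg⁻¹·m⁻²·s⁴·A² except (E), which is kg⁻¹·m⁻²·s³·A².

(E)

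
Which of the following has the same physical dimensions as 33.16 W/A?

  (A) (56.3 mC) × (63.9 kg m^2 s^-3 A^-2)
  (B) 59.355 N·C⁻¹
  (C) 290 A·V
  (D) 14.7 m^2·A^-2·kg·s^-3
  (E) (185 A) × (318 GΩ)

(E)

Reference: W·A⁻¹ = J·s⁻¹·A⁻¹ = kg·m²·s⁻³·A⁻¹.
Each option:
  (A) [s·A] · [kg·m²·s⁻³·A⁻²] = kg·m²·s⁻²·A⁻¹
  (B) N·C⁻¹ = kg·m·s⁻²·(s·A)⁻¹ = kg·m·s⁻³·A⁻¹
  (C) V·A = J·C⁻¹·A = kg·m²·s⁻³
  (D) kg·m²·s⁻³·A⁻²
  (E) [A] · [kg·m²·s⁻³·A⁻²] = kg·m²·s⁻³·A⁻¹  ← same
Only (E) matches kg·m²·s⁻³·A⁻¹.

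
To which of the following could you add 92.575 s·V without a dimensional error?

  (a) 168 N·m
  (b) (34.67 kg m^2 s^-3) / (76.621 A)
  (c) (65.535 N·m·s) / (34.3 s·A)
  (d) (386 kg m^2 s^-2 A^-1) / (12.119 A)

Reference: V·s = J·C⁻¹·s = kg·m²·s⁻²·A⁻¹.
Each option:
  (a) N·m = kg·m·s⁻²·m = kg·m²·s⁻²
  (b) [kg·m²·s⁻³] / [A] = kg·m²·s⁻³·A⁻¹
  (c) [kg·m²·s⁻¹] / [s·A] = kg·m²·s⁻²·A⁻¹  ← same
  (d) [kg·m²·s⁻²·A⁻¹] / [A] = kg·m²·s⁻²·A⁻²
Only (c) matches kg·m²·s⁻²·A⁻¹.

(c)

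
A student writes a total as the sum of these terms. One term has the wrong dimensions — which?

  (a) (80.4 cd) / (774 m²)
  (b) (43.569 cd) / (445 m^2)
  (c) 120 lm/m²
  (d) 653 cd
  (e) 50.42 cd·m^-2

Dimensions:
  (a) [cd] / [m²] = m⁻²·cd
  (b) [cd] / [m²] = m⁻²·cd
  (c) lm·m⁻² = cd·m⁻² = m⁻²·cd
  (d) cd
  (e) cd·m⁻² = m⁻²·cd
All reduce to m⁻²·cd except (d), which is cd.

(d)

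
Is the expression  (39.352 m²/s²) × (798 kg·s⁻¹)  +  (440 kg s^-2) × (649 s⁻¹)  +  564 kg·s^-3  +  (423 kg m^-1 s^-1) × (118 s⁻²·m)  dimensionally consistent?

Reduce each to base SI dimensions:
  (39.352 m²/s²) × (798 kg·s⁻¹):  [m²·s⁻²] · [kg·s⁻¹] = kg·m²·s⁻³
  (440 kg s^-2) × (649 s⁻¹):  [kg·s⁻²] · [s⁻¹] = kg·s⁻³
  564 kg·s^-3:  kg·s⁻³
  (423 kg m^-1 s^-1) × (118 s⁻²·m):  [kg·m⁻¹·s⁻¹] · [m·s⁻²] = kg·s⁻³
The terms do not share a single dimension (kg·m²·s⁻³ vs kg·s⁻³).

No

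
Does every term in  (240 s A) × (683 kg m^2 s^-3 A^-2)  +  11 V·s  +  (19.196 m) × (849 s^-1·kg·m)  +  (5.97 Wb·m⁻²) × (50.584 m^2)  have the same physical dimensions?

In SI base units:
  (240 s A) × (683 kg m^2 s^-3 A^-2):  [s·A] · [kg·m²·s⁻³·A⁻²] = kg·m²·s⁻²·A⁻¹
  11 V·s:  V·s = J·C⁻¹·s = kg·m²·s⁻²·A⁻¹
  (19.196 m) × (849 s^-1·kg·m):  [m] · [kg·m·s⁻¹] = kg·m²·s⁻¹
  (5.97 Wb·m⁻²) × (50.584 m^2):  [kg·s⁻²·A⁻¹] · [m²] = kg·m²·s⁻²·A⁻¹
The terms do not share a single dimension (kg·m²·s⁻²·A⁻¹ vs kg·m²·s⁻¹).

No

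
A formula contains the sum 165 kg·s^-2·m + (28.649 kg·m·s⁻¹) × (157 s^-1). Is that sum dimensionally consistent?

Yes

In SI base units:
  165 kg·s^-2·m:  kg·m·s⁻²
  (28.649 kg·m·s⁻¹) × (157 s^-1):  [kg·m·s⁻¹] · [s⁻¹] = kg·m·s⁻²
Both are kg·m·s⁻², so they have the same dimensions and can be added.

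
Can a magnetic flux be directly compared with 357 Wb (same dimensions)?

Yes

Work out the base dimensions of each:
  a magnetic flux:  [magnetic flux] = kg·m²·s⁻²·A⁻¹
  357 Wb:  Wb = V·s = kg·m²·s⁻²·A⁻¹
Both are kg·m²·s⁻²·A⁻¹, so they have the same dimensions and can be added.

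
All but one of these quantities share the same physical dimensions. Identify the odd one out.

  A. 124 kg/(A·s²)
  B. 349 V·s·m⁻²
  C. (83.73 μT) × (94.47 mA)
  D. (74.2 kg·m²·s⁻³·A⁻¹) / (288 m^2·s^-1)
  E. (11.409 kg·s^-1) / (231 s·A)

C.

Work out the base dimensions of each:
  A. kg·s⁻²·A⁻¹
  B. V·s·m⁻² = J·C⁻¹·s·m⁻² = kg·s⁻²·A⁻¹
  C. [kg·s⁻²·A⁻¹] · [A] = kg·s⁻²
  D. [kg·m²·s⁻³·A⁻¹] / [m²·s⁻¹] = kg·s⁻²·A⁻¹
  E. [kg·s⁻¹] / [s·A] = kg·s⁻²·A⁻¹
All reduce to kg·s⁻²·A⁻¹ except C., which is kg·s⁻².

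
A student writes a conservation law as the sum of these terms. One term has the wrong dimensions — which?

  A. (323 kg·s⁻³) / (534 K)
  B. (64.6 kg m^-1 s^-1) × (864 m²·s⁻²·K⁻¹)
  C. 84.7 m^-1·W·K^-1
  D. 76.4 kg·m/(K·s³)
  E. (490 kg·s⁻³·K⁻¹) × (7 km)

In SI base units:
  A. [kg·s⁻³] / [K] = kg·s⁻³·K⁻¹
  B. [kg·m⁻¹·s⁻¹] · [m²·s⁻²·K⁻¹] = kg·m·s⁻³·K⁻¹
  C. W·m⁻¹·K⁻¹ = J·s⁻¹·m⁻¹·K⁻¹ = kg·m·s⁻³·K⁻¹
  D. kg·m·s⁻³·K⁻¹
  E. [kg·s⁻³·K⁻¹] · [m] = kg·m·s⁻³·K⁻¹
All reduce to kg·m·s⁻³·K⁻¹ except A., which is kg·s⁻³·K⁻¹.

A.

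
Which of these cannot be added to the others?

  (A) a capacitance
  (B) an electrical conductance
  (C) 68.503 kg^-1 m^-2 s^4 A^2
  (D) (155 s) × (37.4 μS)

(B)

In SI base units:
  (A) [capacitance] = kg⁻¹·m⁻²·s⁴·A²
  (B) [electrical conductance] = kg⁻¹·m⁻²·s³·A²
  (C) kg⁻¹·m⁻²·s⁴·A²
  (D) [s] · [kg⁻¹·m⁻²·s³·A²] = kg⁻¹·m⁻²·s⁴·A²
All reduce to kg⁻¹·m⁻²·s⁴·A² except (B), which is kg⁻¹·m⁻²·s³·A².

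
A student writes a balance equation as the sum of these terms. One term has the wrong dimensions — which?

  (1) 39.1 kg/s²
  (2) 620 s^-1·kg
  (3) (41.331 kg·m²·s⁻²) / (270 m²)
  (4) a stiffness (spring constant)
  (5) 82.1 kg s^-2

(2)

Dimensions:
  (1) kg·s⁻²
  (2) kg·s⁻¹
  (3) [kg·m²·s⁻²] / [m²] = kg·s⁻²
  (4) [stiffness (spring constant)] = kg·s⁻²
  (5) kg·s⁻²
All reduce to kg·s⁻² except (2), which is kg·s⁻¹.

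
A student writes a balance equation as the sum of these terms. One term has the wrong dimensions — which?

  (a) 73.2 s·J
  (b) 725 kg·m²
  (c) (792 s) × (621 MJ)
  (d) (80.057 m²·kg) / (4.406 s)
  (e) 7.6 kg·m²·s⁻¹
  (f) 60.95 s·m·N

Reduce each to base SI dimensions:
  (a) J·s = N·m·s = kg·m²·s⁻¹
  (b) kg·m²
  (c) [s] · [kg·m²·s⁻²] = kg·m²·s⁻¹
  (d) [kg·m²] / [s] = kg·m²·s⁻¹
  (e) kg·m²·s⁻¹
  (f) N·m·s = kg·m·s⁻²·m·s = kg·m²·s⁻¹
All reduce to kg·m²·s⁻¹ except (b), which is kg·m².

(b)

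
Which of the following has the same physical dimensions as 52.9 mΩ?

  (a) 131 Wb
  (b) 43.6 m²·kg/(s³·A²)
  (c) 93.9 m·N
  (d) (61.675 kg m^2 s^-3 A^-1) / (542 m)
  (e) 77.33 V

(b)

Reference: Ω = V·A⁻¹ = kg·m²·s⁻³·A⁻².
Each option:
  (a) Wb = V·s = kg·m²·s⁻²·A⁻¹
  (b) kg·m²·s⁻³·A⁻²  ← same
  (c) N·m = kg·m·s⁻²·m = kg·m²·s⁻²
  (d) [kg·m²·s⁻³·A⁻¹] / [m] = kg·m·s⁻³·A⁻¹
  (e) V = J·C⁻¹ = kg·m²·s⁻³·A⁻¹
Only (b) matches kg·m²·s⁻³·A⁻².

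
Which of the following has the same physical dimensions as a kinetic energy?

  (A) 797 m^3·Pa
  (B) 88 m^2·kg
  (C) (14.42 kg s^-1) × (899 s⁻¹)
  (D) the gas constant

(A)

Reference: [kinetic energy] = kg·m²·s⁻².
Each option:
  (A) Pa·m³ = N·m⁻²·m³ = kg·m²·s⁻²  ← same
  (B) kg·m²
  (C) [kg·s⁻¹] · [s⁻¹] = kg·s⁻²
  (D) [gas constant] = kg·m²·s⁻²·K⁻¹·mol⁻¹
Only (A) matches kg·m²·s⁻².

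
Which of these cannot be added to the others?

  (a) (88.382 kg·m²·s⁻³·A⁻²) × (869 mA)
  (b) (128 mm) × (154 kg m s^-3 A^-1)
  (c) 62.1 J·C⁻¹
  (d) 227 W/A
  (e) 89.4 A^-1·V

In SI base units:
  (a) [kg·m²·s⁻³·A⁻²] · [A] = kg·m²·s⁻³·A⁻¹
  (b) [m] · [kg·m·s⁻³·A⁻¹] = kg·m²·s⁻³·A⁻¹
  (c) J·C⁻¹ = N·m·(s·A)⁻¹ = kg·m²·s⁻³·A⁻¹
  (d) W·A⁻¹ = J·s⁻¹·A⁻¹ = kg·m²·s⁻³·A⁻¹
  (e) V·A⁻¹ = J·C⁻¹·A⁻¹ = kg·m²·s⁻³·A⁻²
All reduce to kg·m²·s⁻³·A⁻¹ except (e), which is kg·m²·s⁻³·A⁻².

(e)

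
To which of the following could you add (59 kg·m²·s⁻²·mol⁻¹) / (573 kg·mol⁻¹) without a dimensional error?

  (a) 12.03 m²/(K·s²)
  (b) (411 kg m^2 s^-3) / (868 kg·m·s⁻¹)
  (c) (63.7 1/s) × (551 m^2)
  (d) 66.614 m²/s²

Reference: [kg·m²·s⁻²·mol⁻¹] / [kg·mol⁻¹] = m²·s⁻².
Each option:
  (a) m²·s⁻²·K⁻¹
  (b) [kg·m²·s⁻³] / [kg·m·s⁻¹] = m·s⁻²
  (c) [s⁻¹] · [m²] = m²·s⁻¹
  (d) m²·s⁻²  ← same
Only (d) matches m²·s⁻².

(d)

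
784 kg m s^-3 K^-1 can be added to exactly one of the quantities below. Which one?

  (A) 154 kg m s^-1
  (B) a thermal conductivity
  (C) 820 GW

(B)

Reference: kg·m·s⁻³·K⁻¹.
Each option:
  (A) kg·m·s⁻¹
  (B) [thermal conductivity] = kg·m·s⁻³·K⁻¹  ← same
  (C) W = J·s⁻¹ = kg·m²·s⁻³
Only (B) matches kg·m·s⁻³·K⁻¹.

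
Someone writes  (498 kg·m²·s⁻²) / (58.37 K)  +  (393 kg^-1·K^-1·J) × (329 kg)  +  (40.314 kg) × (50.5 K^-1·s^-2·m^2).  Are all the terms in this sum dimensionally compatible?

Reduce each to base SI dimensions:
  (498 kg·m²·s⁻²) / (58.37 K):  [kg·m²·s⁻²] / [K] = kg·m²·s⁻²·K⁻¹
  (393 kg^-1·K^-1·J) × (329 kg):  [m²·s⁻²·K⁻¹] · [kg] = kg·m²·s⁻²·K⁻¹
  (40.314 kg) × (50.5 K^-1·s^-2·m^2):  [kg] · [m²·s⁻²·K⁻¹] = kg·m²·s⁻²·K⁻¹
Every term reduces to kg·m²·s⁻²·K⁻¹.

Yes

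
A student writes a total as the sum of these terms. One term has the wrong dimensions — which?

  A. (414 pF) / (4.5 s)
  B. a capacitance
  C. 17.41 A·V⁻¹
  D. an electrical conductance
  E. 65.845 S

B.

Expand each in SI base units:
  A. [kg⁻¹·m⁻²·s⁴·A²] / [s] = kg⁻¹·m⁻²·s³·A²
  B. [capacitance] = kg⁻¹·m⁻²·s⁴·A²
  C. A·V⁻¹ = A·(J·C⁻¹)⁻¹ = kg⁻¹·m⁻²·s³·A²
  D. [electrical conductance] = kg⁻¹·m⁻²·s³·A²
  E. S = Ω⁻¹ = kg⁻¹·m⁻²·s³·A²
All reduce to kg⁻¹·m⁻²·s³·A² except B., which is kg⁻¹·m⁻²·s⁴·A².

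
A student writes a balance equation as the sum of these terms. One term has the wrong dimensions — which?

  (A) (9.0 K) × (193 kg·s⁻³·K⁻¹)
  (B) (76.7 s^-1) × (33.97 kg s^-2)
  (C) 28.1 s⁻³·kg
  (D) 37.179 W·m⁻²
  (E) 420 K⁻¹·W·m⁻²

(E)

Reduce each to base SI dimensions:
  (A) [K] · [kg·s⁻³·K⁻¹] = kg·s⁻³
  (B) [s⁻¹] · [kg·s⁻²] = kg·s⁻³
  (C) kg·s⁻³
  (D) W·m⁻² = J·s⁻¹·m⁻² = kg·s⁻³
  (E) W·m⁻²·K⁻¹ = J·s⁻¹·m⁻²·K⁻¹ = kg·s⁻³·K⁻¹
All reduce to kg·s⁻³ except (E), which is kg·s⁻³·K⁻¹.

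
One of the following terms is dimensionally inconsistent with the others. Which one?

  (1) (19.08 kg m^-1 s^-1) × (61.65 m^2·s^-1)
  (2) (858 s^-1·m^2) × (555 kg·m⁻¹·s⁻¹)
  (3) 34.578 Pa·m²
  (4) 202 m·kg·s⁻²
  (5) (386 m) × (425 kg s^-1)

Work out the base dimensions of each:
  (1) [kg·m⁻¹·s⁻¹] · [m²·s⁻¹] = kg·m·s⁻²
  (2) [m²·s⁻¹] · [kg·m⁻¹·s⁻¹] = kg·m·s⁻²
  (3) Pa·m² = N·m⁻²·m² = kg·m·s⁻²
  (4) kg·m·s⁻²
  (5) [m] · [kg·s⁻¹] = kg·m·s⁻¹
All reduce to kg·m·s⁻² except (5), which is kg·m·s⁻¹.

(5)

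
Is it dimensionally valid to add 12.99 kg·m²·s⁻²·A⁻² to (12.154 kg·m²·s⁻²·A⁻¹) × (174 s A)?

No

Reduce each to base SI dimensions:
  12.99 kg·m²·s⁻²·A⁻²:  kg·m²·s⁻²·A⁻²
  (12.154 kg·m²·s⁻²·A⁻¹) × (174 s A):  [kg·m²·s⁻²·A⁻¹] · [s·A] = kg·m²·s⁻¹
kg·m²·s⁻²·A⁻² ≠ kg·m²·s⁻¹, so they cannot be added.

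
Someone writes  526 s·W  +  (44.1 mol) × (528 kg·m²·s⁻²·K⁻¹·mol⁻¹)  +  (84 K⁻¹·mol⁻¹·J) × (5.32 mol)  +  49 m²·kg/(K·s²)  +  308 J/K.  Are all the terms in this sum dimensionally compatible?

No

Reduce each to base SI dimensions:
  526 s·W:  W·s = J·s⁻¹·s = kg·m²·s⁻²
  (44.1 mol) × (528 kg·m²·s⁻²·K⁻¹·mol⁻¹):  [mol] · [kg·m²·s⁻²·K⁻¹·mol⁻¹] = kg·m²·s⁻²·K⁻¹
  (84 K⁻¹·mol⁻¹·J) × (5.32 mol):  [kg·m²·s⁻²·K⁻¹·mol⁻¹] · [mol] = kg·m²·s⁻²·K⁻¹
  49 m²·kg/(K·s²):  kg·m²·s⁻²·K⁻¹
  308 J/K:  J·K⁻¹ = N·m·K⁻¹ = kg·m²·s⁻²·K⁻¹
The terms do not share a single dimension (kg·m²·s⁻² vs kg·m²·s⁻²·K⁻¹).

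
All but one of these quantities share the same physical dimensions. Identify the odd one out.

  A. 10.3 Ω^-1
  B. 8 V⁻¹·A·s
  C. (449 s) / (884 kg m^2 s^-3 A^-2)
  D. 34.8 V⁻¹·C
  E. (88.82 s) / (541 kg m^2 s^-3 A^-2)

Dimensions:
  A. Ω⁻¹ = (V·A⁻¹)⁻¹ = kg⁻¹·m⁻²·s³·A²
  B. A·s·V⁻¹ = A·s·(J·C⁻¹)⁻¹ = kg⁻¹·m⁻²·s⁴·A²
  C. [s] / [kg·m²·s⁻³·A⁻²] = kg⁻¹·m⁻²·s⁴·A²
  D. C·V⁻¹ = s·A·(J·C⁻¹)⁻¹ = kg⁻¹·m⁻²·s⁴·A²
  E. [s] / [kg·m²·s⁻³·A⁻²] = kg⁻¹·m⁻²·s⁴·A²
All reduce to kg⁻¹·m⁻²·s⁴·A² except A., which is kg⁻¹·m⁻²·s³·A².

A.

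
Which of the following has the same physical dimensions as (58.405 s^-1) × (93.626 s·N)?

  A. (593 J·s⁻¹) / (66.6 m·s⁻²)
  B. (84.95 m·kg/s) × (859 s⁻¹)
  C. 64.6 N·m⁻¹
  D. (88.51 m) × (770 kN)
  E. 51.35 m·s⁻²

B.

Reference: [s⁻¹] · [kg·m·s⁻¹] = kg·m·s⁻².
Each option:
  A. [kg·m²·s⁻³] / [m·s⁻²] = kg·m·s⁻¹
  B. [kg·m·s⁻¹] · [s⁻¹] = kg·m·s⁻²  ← same
  C. N·m⁻¹ = kg·m·s⁻²·m⁻¹ = kg·s⁻²
  D. [m] · [kg·m·s⁻²] = kg·m²·s⁻²
  E. m·s⁻²
Only B. matches kg·m·s⁻².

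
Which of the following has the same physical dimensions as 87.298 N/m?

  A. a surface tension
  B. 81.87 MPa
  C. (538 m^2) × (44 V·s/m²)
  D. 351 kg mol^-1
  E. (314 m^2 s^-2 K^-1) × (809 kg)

Reference: N·m⁻¹ = kg·m·s⁻²·m⁻¹ = kg·s⁻².
Each option:
  A. [surface tension] = kg·s⁻²  ← same
  B. Pa = N·m⁻² = kg·m⁻¹·s⁻²
  C. [m²] · [kg·s⁻²·A⁻¹] = kg·m²·s⁻²·A⁻¹
  D. kg·mol⁻¹
  E. [m²·s⁻²·K⁻¹] · [kg] = kg·m²·s⁻²·K⁻¹
Only A. matches kg·s⁻².

A.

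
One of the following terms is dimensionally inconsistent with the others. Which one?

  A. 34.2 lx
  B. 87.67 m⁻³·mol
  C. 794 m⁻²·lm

B.

Reduce each to base SI dimensions:
  A. lx = lm·m⁻² = m⁻²·cd
  B. m⁻³·mol
  C. lm·m⁻² = cd·m⁻² = m⁻²·cd
All reduce to m⁻²·cd except B., which is m⁻³·mol.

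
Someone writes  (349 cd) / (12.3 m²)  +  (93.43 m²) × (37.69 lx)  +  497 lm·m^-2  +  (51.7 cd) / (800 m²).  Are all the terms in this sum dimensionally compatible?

No

Reduce each to base SI dimensions:
  (349 cd) / (12.3 m²):  [cd] / [m²] = m⁻²·cd
  (93.43 m²) × (37.69 lx):  [m²] · [m⁻²·cd] = cd
  497 lm·m^-2:  lm·m⁻² = cd·m⁻² = m⁻²·cd
  (51.7 cd) / (800 m²):  [cd] / [m²] = m⁻²·cd
The terms do not share a single dimension (cd vs m⁻²·cd).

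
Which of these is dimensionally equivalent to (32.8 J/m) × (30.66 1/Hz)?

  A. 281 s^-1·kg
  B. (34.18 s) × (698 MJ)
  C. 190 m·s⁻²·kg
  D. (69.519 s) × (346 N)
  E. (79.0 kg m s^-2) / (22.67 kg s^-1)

D.

Reference: [kg·m·s⁻²] · [s] = kg·m·s⁻¹.
Each option:
  A. kg·s⁻¹
  B. [s] · [kg·m²·s⁻²] = kg·m²·s⁻¹
  C. kg·m·s⁻²
  D. [s] · [kg·m·s⁻²] = kg·m·s⁻¹  ← same
  E. [kg·m·s⁻²] / [kg·s⁻¹] = m·s⁻¹
Only D. matches kg·m·s⁻¹.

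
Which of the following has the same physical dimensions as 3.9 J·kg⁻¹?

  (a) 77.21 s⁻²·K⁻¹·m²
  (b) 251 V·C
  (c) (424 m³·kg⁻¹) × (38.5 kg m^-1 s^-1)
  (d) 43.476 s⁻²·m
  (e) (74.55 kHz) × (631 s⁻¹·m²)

(e)

Reference: J·kg⁻¹ = N·m·kg⁻¹ = m²·s⁻².
Each option:
  (a) m²·s⁻²·K⁻¹
  (b) C·V = s·A·J·C⁻¹ = kg·m²·s⁻²
  (c) [kg⁻¹·m³] · [kg·m⁻¹·s⁻¹] = m²·s⁻¹
  (d) m·s⁻²
  (e) [s⁻¹] · [m²·s⁻¹] = m²·s⁻²  ← same
Only (e) matches m²·s⁻².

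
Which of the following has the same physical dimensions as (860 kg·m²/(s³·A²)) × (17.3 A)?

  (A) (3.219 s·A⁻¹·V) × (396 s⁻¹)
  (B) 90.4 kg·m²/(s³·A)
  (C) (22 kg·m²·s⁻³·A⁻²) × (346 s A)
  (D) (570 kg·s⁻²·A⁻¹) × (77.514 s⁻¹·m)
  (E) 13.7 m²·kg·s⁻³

Reference: [kg·m²·s⁻³·A⁻²] · [A] = kg·m²·s⁻³·A⁻¹.
Each option:
  (A) [kg·m²·s⁻²·A⁻²] · [s⁻¹] = kg·m²·s⁻³·A⁻²
  (B) kg·m²·s⁻³·A⁻¹  ← same
  (C) [kg·m²·s⁻³·A⁻²] · [s·A] = kg·m²·s⁻²·A⁻¹
  (D) [kg·s⁻²·A⁻¹] · [m·s⁻¹] = kg·m·s⁻³·A⁻¹
  (E) kg·m²·s⁻³
Only (B) matches kg·m²·s⁻³·A⁻¹.

(B)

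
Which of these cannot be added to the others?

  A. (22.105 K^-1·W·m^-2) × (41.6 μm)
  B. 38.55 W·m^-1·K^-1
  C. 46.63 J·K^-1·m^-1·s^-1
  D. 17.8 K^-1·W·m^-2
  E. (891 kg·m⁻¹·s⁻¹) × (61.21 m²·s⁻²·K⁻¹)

Dimensions:
  A. [kg·s⁻³·K⁻¹] · [m] = kg·m·s⁻³·K⁻¹
  B. W·m⁻¹·K⁻¹ = J·s⁻¹·m⁻¹·K⁻¹ = kg·m·s⁻³·K⁻¹
  C. J·s⁻¹·m⁻¹·K⁻¹ = N·m·s⁻¹·m⁻¹·K⁻¹ = kg·m·s⁻³·K⁻¹
  D. W·m⁻²·K⁻¹ = J·s⁻¹·m⁻²·K⁻¹ = kg·s⁻³·K⁻¹
  E. [kg·m⁻¹·s⁻¹] · [m²·s⁻²·K⁻¹] = kg·m·s⁻³·K⁻¹
All reduce to kg·m·s⁻³·K⁻¹ except D., which is kg·s⁻³·K⁻¹.

D.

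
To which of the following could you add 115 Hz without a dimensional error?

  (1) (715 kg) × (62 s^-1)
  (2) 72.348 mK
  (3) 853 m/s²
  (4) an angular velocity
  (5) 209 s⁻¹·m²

Reference: Hz = s⁻¹.
Each option:
  (1) [kg] · [s⁻¹] = kg·s⁻¹
  (2) K
  (3) m·s⁻²
  (4) [angular velocity] = s⁻¹  ← same
  (5) m²·s⁻¹
Only (4) matches s⁻¹.

(4)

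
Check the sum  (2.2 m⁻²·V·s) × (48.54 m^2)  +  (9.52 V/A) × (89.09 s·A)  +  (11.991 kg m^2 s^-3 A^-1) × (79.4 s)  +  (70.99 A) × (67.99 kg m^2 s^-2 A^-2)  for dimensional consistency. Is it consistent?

In SI base units:
  (2.2 m⁻²·V·s) × (48.54 m^2):  [kg·s⁻²·A⁻¹] · [m²] = kg·m²·s⁻²·A⁻¹
  (9.52 V/A) × (89.09 s·A):  [kg·m²·s⁻³·A⁻²] · [s·A] = kg·m²·s⁻²·A⁻¹
  (11.991 kg m^2 s^-3 A^-1) × (79.4 s):  [kg·m²·s⁻³·A⁻¹] · [s] = kg·m²·s⁻²·A⁻¹
  (70.99 A) × (67.99 kg m^2 s^-2 A^-2):  [A] · [kg·m²·s⁻²·A⁻²] = kg·m²·s⁻²·A⁻¹
Every term reduces to kg·m²·s⁻²·A⁻¹.

Yes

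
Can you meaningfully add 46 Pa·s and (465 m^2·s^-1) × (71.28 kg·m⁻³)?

In SI base units:
  46 Pa·s:  Pa·s = N·m⁻²·s = kg·m⁻¹·s⁻¹
  (465 m^2·s^-1) × (71.28 kg·m⁻³):  [m²·s⁻¹] · [kg·m⁻³] = kg·m⁻¹·s⁻¹
Both are kg·m⁻¹·s⁻¹, so they have the same dimensions and can be added.

Yes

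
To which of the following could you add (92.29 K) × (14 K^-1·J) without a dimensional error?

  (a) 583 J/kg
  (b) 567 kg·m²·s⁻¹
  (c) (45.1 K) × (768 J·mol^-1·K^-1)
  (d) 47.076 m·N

Reference: [K] · [kg·m²·s⁻²·K⁻¹] = kg·m²·s⁻².
Each option:
  (a) J·kg⁻¹ = N·m·kg⁻¹ = m²·s⁻²
  (b) kg·m²·s⁻¹
  (c) [K] · [kg·m²·s⁻²·K⁻¹·mol⁻¹] = kg·m²·s⁻²·mol⁻¹
  (d) N·m = kg·m·s⁻²·m = kg·m²·s⁻²  ← same
Only (d) matches kg·m²·s⁻².

(d)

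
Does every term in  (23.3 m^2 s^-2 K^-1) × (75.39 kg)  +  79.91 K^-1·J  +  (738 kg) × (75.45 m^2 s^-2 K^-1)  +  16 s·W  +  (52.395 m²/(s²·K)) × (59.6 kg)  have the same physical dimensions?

Work out the base dimensions of each:
  (23.3 m^2 s^-2 K^-1) × (75.39 kg):  [m²·s⁻²·K⁻¹] · [kg] = kg·m²·s⁻²·K⁻¹
  79.91 K^-1·J:  J·K⁻¹ = N·m·K⁻¹ = kg·m²·s⁻²·K⁻¹
  (738 kg) × (75.45 m^2 s^-2 K^-1):  [kg] · [m²·s⁻²·K⁻¹] = kg·m²·s⁻²·K⁻¹
  16 s·W:  W·s = J·s⁻¹·s = kg·m²·s⁻²
  (52.395 m²/(s²·K)) × (59.6 kg):  [m²·s⁻²·K⁻¹] · [kg] = kg·m²·s⁻²·K⁻¹
The terms do not share a single dimension (kg·m²·s⁻² vs kg·m²·s⁻²·K⁻¹).

No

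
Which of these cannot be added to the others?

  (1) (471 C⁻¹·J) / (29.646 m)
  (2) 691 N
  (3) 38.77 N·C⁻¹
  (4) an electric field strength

Expand each in SI base units:
  (1) [kg·m²·s⁻³·A⁻¹] / [m] = kg·m·s⁻³·A⁻¹
  (2) N = kg·m·s⁻²
  (3) N·C⁻¹ = kg·m·s⁻²·(s·A)⁻¹ = kg·m·s⁻³·A⁻¹
  (4) [electric field strength] = kg·m·s⁻³·A⁻¹
All reduce to kg·m·s⁻³·A⁻¹ except (2), which is kg·m·s⁻².

(2)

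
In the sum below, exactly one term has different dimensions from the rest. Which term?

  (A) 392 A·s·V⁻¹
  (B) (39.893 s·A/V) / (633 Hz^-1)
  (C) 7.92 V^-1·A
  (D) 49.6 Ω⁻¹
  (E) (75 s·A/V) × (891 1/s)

Dimensions:
  (A) A·s·V⁻¹ = A·s·(J·C⁻¹)⁻¹ = kg⁻¹·m⁻²·s⁴·A²
  (B) [kg⁻¹·m⁻²·s⁴·A²] / [s] = kg⁻¹·m⁻²·s³·A²
  (C) A·V⁻¹ = A·(J·C⁻¹)⁻¹ = kg⁻¹·m⁻²·s³·A²
  (D) Ω⁻¹ = (V·A⁻¹)⁻¹ = kg⁻¹·m⁻²·s³·A²
  (E) [kg⁻¹·m⁻²·s⁴·A²] · [s⁻¹] = kg⁻¹·m⁻²·s³·A²
All reduce to kg⁻¹·m⁻²·s³·A² except (A), which is kg⁻¹·m⁻²·s⁴·A².

(A)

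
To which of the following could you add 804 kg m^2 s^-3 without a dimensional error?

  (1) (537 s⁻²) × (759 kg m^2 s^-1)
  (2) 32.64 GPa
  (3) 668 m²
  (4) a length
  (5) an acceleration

(1)

Reference: kg·m²·s⁻³.
Each option:
  (1) [s⁻²] · [kg·m²·s⁻¹] = kg·m²·s⁻³  ← same
  (2) Pa = N·m⁻² = kg·m⁻¹·s⁻²
  (3) m²
  (4) [length] = m
  (5) [acceleration] = m·s⁻²
Only (1) matches kg·m²·s⁻³.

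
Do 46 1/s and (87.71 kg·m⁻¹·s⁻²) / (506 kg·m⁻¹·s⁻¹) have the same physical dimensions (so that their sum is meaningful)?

Yes

Work out the base dimensions of each:
  46 1/s:  s⁻¹
  (87.71 kg·m⁻¹·s⁻²) / (506 kg·m⁻¹·s⁻¹):  [kg·m⁻¹·s⁻²] / [kg·m⁻¹·s⁻¹] = s⁻¹
Both are s⁻¹, so they have the same dimensions and can be added.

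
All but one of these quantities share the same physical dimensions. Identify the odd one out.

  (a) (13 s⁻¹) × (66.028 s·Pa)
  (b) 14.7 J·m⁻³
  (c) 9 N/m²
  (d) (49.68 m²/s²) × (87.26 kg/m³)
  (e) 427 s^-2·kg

(e)

Dimensions:
  (a) [s⁻¹] · [kg·m⁻¹·s⁻¹] = kg·m⁻¹·s⁻²
  (b) J·m⁻³ = N·m·m⁻³ = kg·m⁻¹·s⁻²
  (c) N·m⁻² = kg·m·s⁻²·m⁻² = kg·m⁻¹·s⁻²
  (d) [m²·s⁻²] · [kg·m⁻³] = kg·m⁻¹·s⁻²
  (e) kg·s⁻²
All reduce to kg·m⁻¹·s⁻² except (e), which is kg·s⁻².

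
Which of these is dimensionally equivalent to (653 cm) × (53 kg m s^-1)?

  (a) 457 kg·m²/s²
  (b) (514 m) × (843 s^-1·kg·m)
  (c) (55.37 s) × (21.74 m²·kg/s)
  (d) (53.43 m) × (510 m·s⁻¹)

Reference: [m] · [kg·m·s⁻¹] = kg·m²·s⁻¹.
Each option:
  (a) kg·m²·s⁻²
  (b) [m] · [kg·m·s⁻¹] = kg·m²·s⁻¹  ← same
  (c) [s] · [kg·m²·s⁻¹] = kg·m²
  (d) [m] · [m·s⁻¹] = m²·s⁻¹
Only (b) matches kg·m²·s⁻¹.

(b)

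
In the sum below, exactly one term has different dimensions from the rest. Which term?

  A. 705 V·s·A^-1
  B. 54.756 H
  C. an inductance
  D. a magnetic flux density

D.

In SI base units:
  A. V·s·A⁻¹ = J·C⁻¹·s·A⁻¹ = kg·m²·s⁻²·A⁻²
  B. H = V·s·A⁻¹ = kg·m²·s⁻²·A⁻²
  C. [inductance] = kg·m²·s⁻²·A⁻²
  D. [magnetic flux density] = kg·s⁻²·A⁻¹
All reduce to kg·m²·s⁻²·A⁻² except D., which is kg·s⁻²·A⁻¹.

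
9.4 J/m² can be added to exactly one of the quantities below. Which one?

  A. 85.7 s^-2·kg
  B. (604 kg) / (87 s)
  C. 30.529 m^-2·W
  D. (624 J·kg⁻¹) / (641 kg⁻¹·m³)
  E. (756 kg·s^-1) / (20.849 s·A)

Reference: J·m⁻² = N·m·m⁻² = kg·s⁻².
Each option:
  A. kg·s⁻²  ← same
  B. [kg] / [s] = kg·s⁻¹
  C. W·m⁻² = J·s⁻¹·m⁻² = kg·s⁻³
  D. [m²·s⁻²] / [kg⁻¹·m³] = kg·m⁻¹·s⁻²
  E. [kg·s⁻¹] / [s·A] = kg·s⁻²·A⁻¹
Only A. matches kg·s⁻².

A.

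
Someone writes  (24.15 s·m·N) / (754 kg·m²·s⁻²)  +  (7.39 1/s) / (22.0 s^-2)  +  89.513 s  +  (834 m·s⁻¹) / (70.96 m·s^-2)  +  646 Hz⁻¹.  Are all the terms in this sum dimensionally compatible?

Work out the base dimensions of each:
  (24.15 s·m·N) / (754 kg·m²·s⁻²):  [kg·m²·s⁻¹] / [kg·m²·s⁻²] = s
  (7.39 1/s) / (22.0 s^-2):  [s⁻¹] / [s⁻²] = s
  89.513 s:  s
  (834 m·s⁻¹) / (70.96 m·s^-2):  [m·s⁻¹] / [m·s⁻²] = s
  646 Hz⁻¹:  Hz⁻¹ = (s⁻¹)⁻¹ = s
Every term reduces to s.

Yes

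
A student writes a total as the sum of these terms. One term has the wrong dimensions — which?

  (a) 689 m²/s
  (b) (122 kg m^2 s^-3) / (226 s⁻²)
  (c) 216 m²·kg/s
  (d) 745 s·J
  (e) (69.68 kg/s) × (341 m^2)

(a)

Reduce each to base SI dimensions:
  (a) m²·s⁻¹
  (b) [kg·m²·s⁻³] / [s⁻²] = kg·m²·s⁻¹
  (c) kg·m²·s⁻¹
  (d) J·s = N·m·s = kg·m²·s⁻¹
  (e) [kg·s⁻¹] · [m²] = kg·m²·s⁻¹
All reduce to kg·m²·s⁻¹ except (a), which is m²·s⁻¹.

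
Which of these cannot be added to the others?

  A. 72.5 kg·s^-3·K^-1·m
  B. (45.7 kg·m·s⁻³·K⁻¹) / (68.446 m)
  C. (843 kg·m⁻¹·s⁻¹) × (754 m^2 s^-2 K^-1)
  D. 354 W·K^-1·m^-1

B.

Expand each in SI base units:
  A. kg·m·s⁻³·K⁻¹
  B. [kg·m·s⁻³·K⁻¹] / [m] = kg·s⁻³·K⁻¹
  C. [kg·m⁻¹·s⁻¹] · [m²·s⁻²·K⁻¹] = kg·m·s⁻³·K⁻¹
  D. W·m⁻¹·K⁻¹ = J·s⁻¹·m⁻¹·K⁻¹ = kg·m·s⁻³·K⁻¹
All reduce to kg·m·s⁻³·K⁻¹ except B., which is kg·s⁻³·K⁻¹.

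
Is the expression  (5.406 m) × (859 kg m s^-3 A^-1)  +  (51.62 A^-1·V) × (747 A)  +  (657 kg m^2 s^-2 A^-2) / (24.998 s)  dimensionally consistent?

In SI base units:
  (5.406 m) × (859 kg m s^-3 A^-1):  [m] · [kg·m·s⁻³·A⁻¹] = kg·m²·s⁻³·A⁻¹
  (51.62 A^-1·V) × (747 A):  [kg·m²·s⁻³·A⁻²] · [A] = kg·m²·s⁻³·A⁻¹
  (657 kg m^2 s^-2 A^-2) / (24.998 s):  [kg·m²·s⁻²·A⁻²] / [s] = kg·m²·s⁻³·A⁻²
The terms do not share a single dimension (kg·m²·s⁻³·A⁻² vs kg·m²·s⁻³·A⁻¹).

No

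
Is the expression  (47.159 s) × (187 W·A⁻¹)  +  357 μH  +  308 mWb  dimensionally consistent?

No

Dimensions:
  (47.159 s) × (187 W·A⁻¹):  [s] · [kg·m²·s⁻³·A⁻¹] = kg·m²·s⁻²·A⁻¹
  357 μH:  H = V·s·A⁻¹ = kg·m²·s⁻²·A⁻²
  308 mWb:  Wb = V·s = kg·m²·s⁻²·A⁻¹
The terms do not share a single dimension (kg·m²·s⁻²·A⁻² vs kg·m²·s⁻²·A⁻¹).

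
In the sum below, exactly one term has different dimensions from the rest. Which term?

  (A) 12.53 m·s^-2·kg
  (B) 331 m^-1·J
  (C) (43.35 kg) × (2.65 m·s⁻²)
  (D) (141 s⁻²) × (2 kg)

(D)

Dimensions:
  (A) kg·m·s⁻²
  (B) J·m⁻¹ = N·m·m⁻¹ = kg·m·s⁻²
  (C) [kg] · [m·s⁻²] = kg·m·s⁻²
  (D) [s⁻²] · [kg] = kg·s⁻²
All reduce to kg·m·s⁻² except (D), which is kg·s⁻².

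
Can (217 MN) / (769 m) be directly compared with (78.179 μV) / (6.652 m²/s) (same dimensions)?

Dimensions:
  (217 MN) / (769 m):  [kg·m·s⁻²] / [m] = kg·s⁻²
  (78.179 μV) / (6.652 m²/s):  [kg·m²·s⁻³·A⁻¹] / [m²·s⁻¹] = kg·s⁻²·A⁻¹
kg·s⁻² ≠ kg·s⁻²·A⁻¹, so they cannot be added.

No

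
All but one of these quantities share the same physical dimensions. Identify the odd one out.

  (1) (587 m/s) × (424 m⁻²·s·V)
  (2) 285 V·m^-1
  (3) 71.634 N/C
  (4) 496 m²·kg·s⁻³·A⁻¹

(4)

Dimensions:
  (1) [m·s⁻¹] · [kg·s⁻²·A⁻¹] = kg·m·s⁻³·A⁻¹
  (2) V·m⁻¹ = J·C⁻¹·m⁻¹ = kg·m·s⁻³·A⁻¹
  (3) N·C⁻¹ = kg·m·s⁻²·(s·A)⁻¹ = kg·m·s⁻³·A⁻¹
  (4) kg·m²·s⁻³·A⁻¹
All reduce to kg·m·s⁻³·A⁻¹ except (4), which is kg·m²·s⁻³·A⁻¹.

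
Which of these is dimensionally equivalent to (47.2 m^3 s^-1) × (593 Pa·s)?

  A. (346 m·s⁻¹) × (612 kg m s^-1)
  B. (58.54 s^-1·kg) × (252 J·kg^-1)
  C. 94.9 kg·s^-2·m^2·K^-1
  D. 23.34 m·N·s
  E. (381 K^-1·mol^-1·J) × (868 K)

A.

Reference: [m³·s⁻¹] · [kg·m⁻¹·s⁻¹] = kg·m²·s⁻².
Each option:
  A. [m·s⁻¹] · [kg·m·s⁻¹] = kg·m²·s⁻²  ← same
  B. [kg·s⁻¹] · [m²·s⁻²] = kg·m²·s⁻³
  C. kg·m²·s⁻²·K⁻¹
  D. N·m·s = kg·m·s⁻²·m·s = kg·m²·s⁻¹
  E. [kg·m²·s⁻²·K⁻¹·mol⁻¹] · [K] = kg·m²·s⁻²·mol⁻¹
Only A. matches kg·m²·s⁻².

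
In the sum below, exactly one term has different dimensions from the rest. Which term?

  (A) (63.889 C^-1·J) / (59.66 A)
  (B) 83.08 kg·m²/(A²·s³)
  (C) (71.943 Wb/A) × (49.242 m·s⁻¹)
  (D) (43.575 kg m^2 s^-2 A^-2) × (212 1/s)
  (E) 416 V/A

(C)

In SI base units:
  (A) [kg·m²·s⁻³·A⁻¹] / [A] = kg·m²·s⁻³·A⁻²
  (B) kg·m²·s⁻³·A⁻²
  (C) [kg·m²·s⁻²·A⁻²] · [m·s⁻¹] = kg·m³·s⁻³·A⁻²
  (D) [kg·m²·s⁻²·A⁻²] · [s⁻¹] = kg·m²·s⁻³·A⁻²
  (E) V·A⁻¹ = J·C⁻¹·A⁻¹ = kg·m²·s⁻³·A⁻²
All reduce to kg·m²·s⁻³·A⁻² except (C), which is kg·m³·s⁻³·A⁻².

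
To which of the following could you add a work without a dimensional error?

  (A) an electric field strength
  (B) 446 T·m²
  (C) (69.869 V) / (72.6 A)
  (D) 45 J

(D)

Reference: [work] = kg·m²·s⁻².
Each option:
  (A) [electric field strength] = kg·m·s⁻³·A⁻¹
  (B) T·m² = Wb·m⁻²·m² = kg·m²·s⁻²·A⁻¹
  (C) [kg·m²·s⁻³·A⁻¹] / [A] = kg·m²·s⁻³·A⁻²
  (D) J = N·m = kg·m²·s⁻²  ← same
Only (D) matches kg·m²·s⁻².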